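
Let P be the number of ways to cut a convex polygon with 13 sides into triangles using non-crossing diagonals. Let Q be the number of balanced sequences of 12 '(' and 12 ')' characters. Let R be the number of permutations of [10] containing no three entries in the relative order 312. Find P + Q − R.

A convex 13-gon is triangulated into 11 triangles, and the number of such triangulations is the Catalan number C_{13−2} = C_11. So P = C_11 = 58786.
A balanced arrangement of 12 bracket pairs is a Dyck word of semilength 12, so the count is C_12. So Q = C_12 = 208012.
For any fixed pattern of length 3, the pattern-avoiding permutations of [10] number C_10. So R = C_10 = 16796.
P + Q − R = 58786 + 208012 − 16796 = 250002.

250002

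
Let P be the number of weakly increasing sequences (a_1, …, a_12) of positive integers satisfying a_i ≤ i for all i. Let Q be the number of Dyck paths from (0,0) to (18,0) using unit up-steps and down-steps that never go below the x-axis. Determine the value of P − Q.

203150

Weakly increasing sequences with a_i ≤ i biject with Dyck paths of semilength 12, so there are C_12. So P = C_12 = 208012.
A Dyck path with 9 up-steps and 9 down-steps has semilength 9, so there are C_9 of them. So Q = C_9 = 4862.
P − Q = 208012 − 4862 = 203150.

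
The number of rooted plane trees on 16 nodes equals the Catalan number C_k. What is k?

Rooted ordered (plane) trees on m nodes have m−1 edges and are counted by C_{m−1}; m = 16 gives C_15.

15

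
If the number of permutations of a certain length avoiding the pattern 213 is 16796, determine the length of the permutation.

Permutations of [n] avoiding a fixed length-3 pattern are counted by C_n. Since C_10 = 16796, the index is 10.

10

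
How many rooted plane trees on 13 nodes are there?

208012

Rooted ordered (plane) trees on m nodes have m−1 edges and are counted by C_{m−1}; m = 13 gives C_12.
C_12 = C_11 · 2(2·11+1)/(11+2) = 58786 · 46/13 = 208012.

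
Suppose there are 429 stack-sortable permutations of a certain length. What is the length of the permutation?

Stack-sortable permutations of [n] are counted by C_n. The Catalan number equal to 429 is C_7.

7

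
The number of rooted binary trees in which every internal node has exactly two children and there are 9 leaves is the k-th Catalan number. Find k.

8

A full binary tree with L leaves has L−1 internal nodes and is counted by C_{L−1}; L = 9 gives C_8.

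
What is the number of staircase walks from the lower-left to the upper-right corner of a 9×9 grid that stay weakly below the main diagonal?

4862

Sub-diagonal monotone paths from (0,0) to (9,9) biject with Dyck paths of semilength 9, giving C_9.
C_9 = C(18,9)/10 = 48620/10 = 4862.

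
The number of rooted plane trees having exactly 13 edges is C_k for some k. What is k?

Rooted ordered trees with n edges are counted by C_n; here n = 13.

13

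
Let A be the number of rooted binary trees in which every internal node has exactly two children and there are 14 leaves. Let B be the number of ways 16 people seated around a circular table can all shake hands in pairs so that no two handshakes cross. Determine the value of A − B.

741470

Full binary trees with 14 leaves have 14−1 = 13 internal nodes, so there are C_13 of them. So A = C_13 = 742900.
Non-crossing handshake pairings of 2n people are counted by C_n; 16 people gives n = 8. So B = C_8 = 1430.
A − B = 742900 − 1430 = 741470.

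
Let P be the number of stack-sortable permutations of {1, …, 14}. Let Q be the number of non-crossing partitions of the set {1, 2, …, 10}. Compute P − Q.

2657644

Stack-sortable permutations are exactly the 231-avoiding ones, counted by C_n; here n = 14. So P = C_14 = 2674440.
The non-crossing partitions of [10] form a lattice of size C_10. So Q = C_10 = 16796.
P − Q = 2674440 − 16796 = 2657644.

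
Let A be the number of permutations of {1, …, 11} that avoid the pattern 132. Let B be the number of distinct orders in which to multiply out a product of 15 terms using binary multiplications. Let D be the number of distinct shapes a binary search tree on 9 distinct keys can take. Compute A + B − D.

2728364

For any fixed pattern of length 3, the pattern-avoiding permutations of [11] number C_11. So A = C_11 = 58786.
Parenthesizations of m factors correspond to full binary trees with m leaves, counted by C_{m−1}; m = 15 gives C_14. So B = C_14 = 2674440.
There are C_n binary search tree shapes on n keys; with n = 9 that is C_9. So D = C_9 = 4862.
A + B − D = 58786 + 2674440 − 4862 = 2728364.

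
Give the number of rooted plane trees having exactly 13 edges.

A rooted plane tree with 13 edges has 14 nodes, and the count is C_13.
C_13 = C(26,13)/14 = 10400600/14 = 742900.

742900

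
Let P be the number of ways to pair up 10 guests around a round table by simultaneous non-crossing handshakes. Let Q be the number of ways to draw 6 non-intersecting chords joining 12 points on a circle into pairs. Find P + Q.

174

Non-crossing handshake pairings of 2n people are counted by C_n; 10 people gives n = 5. So P = C_5 = 42.
Non-crossing perfect matchings of 2n points on a circle are counted by C_n; with 12 points, n = 6. So Q = C_6 = 132.
P + Q = 42 + 132 = 174.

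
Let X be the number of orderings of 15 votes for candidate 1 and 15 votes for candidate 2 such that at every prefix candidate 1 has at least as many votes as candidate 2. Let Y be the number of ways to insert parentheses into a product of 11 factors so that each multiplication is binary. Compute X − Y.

Reading a vote for the leader as '(' and for the other as ')' turns such a sequence into a balanced string of 15 pairs, so the count is C_15. So X = C_15 = 9694845.
Ways to associate a product of 11 factors correspond to binary trees on 11 leaves, so the count is C_10. So Y = C_10 = 16796.
X − Y = 9694845 − 16796 = 9678049.

9678049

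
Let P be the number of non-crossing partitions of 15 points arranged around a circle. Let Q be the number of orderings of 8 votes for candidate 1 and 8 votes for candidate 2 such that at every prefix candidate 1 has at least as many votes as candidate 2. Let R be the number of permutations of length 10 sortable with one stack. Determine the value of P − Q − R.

Non-crossing partitions of an n-element set are counted by C_n; here n = 15. So P = C_15 = 9694845.
Reading a vote for the leader as '(' and for the other as ')' turns such a sequence into a balanced string of 8 pairs, so the count is C_8. So Q = C_8 = 1430.
By Knuth's characterisation, the stack-sortable permutations of length 10 are the 231-avoiders, numbering C_10. So R = C_10 = 16796.
P − Q − R = 9694845 − 1430 − 16796 = 9676619.

9676619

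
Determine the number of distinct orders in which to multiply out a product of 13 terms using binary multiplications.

208012

Parenthesizations of m factors correspond to full binary trees with m leaves, counted by C_{m−1}; m = 13 gives C_12.
C_12 = 208012.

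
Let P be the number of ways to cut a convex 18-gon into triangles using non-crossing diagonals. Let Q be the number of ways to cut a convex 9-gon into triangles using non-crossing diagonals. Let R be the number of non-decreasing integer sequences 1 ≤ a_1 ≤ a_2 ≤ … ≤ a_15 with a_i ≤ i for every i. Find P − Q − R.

Triangulations of a convex m-gon are counted by C_{m−2}; with m = 18 this is C_16. So P = C_16 = 35357670.
Triangulations of a convex m-gon are counted by C_{m−2}; with m = 9 this is C_7. So Q = C_7 = 429.
Such sub-staircase sequences of length n are counted by C_n; here n = 15. So R = C_15 = 9694845.
P − Q − R = 35357670 − 429 − 9694845 = 25662396.

25662396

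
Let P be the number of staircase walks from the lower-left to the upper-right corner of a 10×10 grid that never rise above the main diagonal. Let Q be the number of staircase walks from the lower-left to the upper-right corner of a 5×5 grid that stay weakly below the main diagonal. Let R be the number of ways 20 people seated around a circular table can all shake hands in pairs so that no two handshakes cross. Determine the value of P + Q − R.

Sub-diagonal monotone paths from (0,0) to (10,10) biject with Dyck paths of semilength 10, giving C_10. So P = C_10 = 16796.
Sub-diagonal monotone paths from (0,0) to (5,5) biject with Dyck paths of semilength 5, giving C_5. So Q = C_5 = 42.
Non-crossing handshake pairings of 2n people are counted by C_n; 20 people gives n = 10. So R = C_10 = 16796.
P + Q − R = 16796 + 42 − 16796 = 42.

42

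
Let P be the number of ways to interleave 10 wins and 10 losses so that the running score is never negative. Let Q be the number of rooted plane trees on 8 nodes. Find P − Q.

Reading a vote for the leader as '(' and for the other as ')' turns such a sequence into a balanced string of 10 pairs, so the count is C_10. So P = C_10 = 16796.
Rooted ordered (plane) trees on m nodes have m−1 edges and are counted by C_{m−1}; m = 8 gives C_7. So Q = C_7 = 429.
P − Q = 16796 − 429 = 16367.

16367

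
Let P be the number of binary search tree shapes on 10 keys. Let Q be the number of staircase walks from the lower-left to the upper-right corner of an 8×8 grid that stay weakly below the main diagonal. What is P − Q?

Binary trees (left/right distinguished) on n nodes are counted by C_n; here n = 10. So P = C_10 = 16796.
Sub-diagonal monotone paths from (0,0) to (8,8) biject with Dyck paths of semilength 8, giving C_8. So Q = C_8 = 1430.
P − Q = 16796 − 1430 = 15366.

15366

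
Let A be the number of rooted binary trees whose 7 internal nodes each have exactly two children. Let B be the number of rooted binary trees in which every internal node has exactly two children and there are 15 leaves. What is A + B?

2674869

Full binary trees with n internal nodes are counted by C_n; here n = 7. So A = C_7 = 429.
Full binary trees with 15 leaves have 15−1 = 14 internal nodes, so there are C_14 of them. So B = C_14 = 2674440.
A + B = 429 + 2674440 = 2674869.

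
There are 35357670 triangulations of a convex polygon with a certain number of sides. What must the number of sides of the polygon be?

Triangulations of a convex m-gon are counted by C_{m−2}; 35357670 = C_16.
So m − 2 = 16, giving m = 18 sides.

18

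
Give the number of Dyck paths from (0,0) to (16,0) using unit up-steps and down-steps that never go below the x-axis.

Dyck paths of semilength n (length 2n) are counted by C_n; here n = 8.
C_8 = C_7 · 2(2·7+1)/(7+2) = 429 · 30/9 = 1430.

1430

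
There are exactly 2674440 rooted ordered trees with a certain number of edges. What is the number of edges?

14

Rooted ordered trees with n edges are counted by C_n. Since C_14 = 2674440, the index is 14.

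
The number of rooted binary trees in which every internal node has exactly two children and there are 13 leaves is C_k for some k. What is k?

Full binary trees with 13 leaves have 13−1 = 12 internal nodes, so there are C_12 of them.

12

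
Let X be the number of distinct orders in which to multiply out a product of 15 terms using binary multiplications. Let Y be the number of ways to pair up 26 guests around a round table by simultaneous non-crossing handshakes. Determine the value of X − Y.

1931540

Parenthesizations of m factors correspond to full binary trees with m leaves, counted by C_{m−1}; m = 15 gives C_14. So X = C_14 = 2674440.
With 26 = 2·13 people, non-crossing handshake pairings are non-crossing perfect matchings on a circle, counted by C_13. So Y = C_13 = 742900.
X − Y = 2674440 − 742900 = 1931540.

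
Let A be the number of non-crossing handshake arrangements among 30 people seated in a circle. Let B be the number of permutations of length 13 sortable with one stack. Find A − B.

Non-crossing handshake pairings of 2n people are counted by C_n; 30 people gives n = 15. So A = C_15 = 9694845.
Stack-sortable permutations are exactly the 231-avoiding ones, counted by C_n; here n = 13. So B = C_13 = 742900.
A − B = 9694845 − 742900 = 8951945.

8951945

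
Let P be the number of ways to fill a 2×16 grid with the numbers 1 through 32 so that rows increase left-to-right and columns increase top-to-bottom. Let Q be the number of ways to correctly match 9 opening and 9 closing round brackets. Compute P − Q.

By the hook-length formula (or a Dyck-path bijection), SYT of shape 2×16 number C_16. So P = C_16 = 35357670.
A balanced arrangement of 9 bracket pairs is a Dyck word of semilength 9, so the count is C_9. So Q = C_9 = 4862.
P − Q = 35357670 − 4862 = 35352808.

35352808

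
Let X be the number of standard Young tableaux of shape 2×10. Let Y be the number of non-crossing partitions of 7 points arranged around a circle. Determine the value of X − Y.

By the hook-length formula (or a Dyck-path bijection), SYT of shape 2×10 number C_10. So X = C_10 = 16796.
The non-crossing partitions of [7] form a lattice of size C_7. So Y = C_7 = 429.
X − Y = 16796 − 429 = 16367.

16367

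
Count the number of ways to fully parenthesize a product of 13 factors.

208012

Parenthesizations of m factors correspond to full binary trees with m leaves, counted by C_{m−1}; m = 13 gives C_12.
C_12 = C(24,12)/13 = 2704156/13 = 208012.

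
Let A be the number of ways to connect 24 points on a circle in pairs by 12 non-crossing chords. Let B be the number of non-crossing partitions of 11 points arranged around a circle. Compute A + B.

Pairing 24 circle points by 12 non-crossing chords gives C_12 matchings. So A = C_12 = 208012.
Non-crossing partitions of an n-element set are counted by C_n; here n = 11. So B = C_11 = 58786.
A + B = 208012 + 58786 = 266798.

266798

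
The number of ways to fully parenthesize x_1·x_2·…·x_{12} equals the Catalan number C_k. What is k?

Ways to associate a product of 12 factors correspond to binary trees on 12 leaves, so the count is C_11.

11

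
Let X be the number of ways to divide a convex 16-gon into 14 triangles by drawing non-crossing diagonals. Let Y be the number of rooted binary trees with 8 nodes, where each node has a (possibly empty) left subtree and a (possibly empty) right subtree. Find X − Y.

2673010

Triangulations of a convex m-gon are counted by C_{m−2}; with m = 16 this is C_14. So X = C_14 = 2674440.
Binary trees (left/right distinguished) on n nodes are counted by C_n; here n = 8. So Y = C_8 = 1430.
X − Y = 2674440 − 1430 = 2673010.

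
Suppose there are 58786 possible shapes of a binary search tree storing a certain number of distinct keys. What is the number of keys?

Binary search tree shapes on n keys are counted by C_n. Since C_11 = 58786, the index is 11.

11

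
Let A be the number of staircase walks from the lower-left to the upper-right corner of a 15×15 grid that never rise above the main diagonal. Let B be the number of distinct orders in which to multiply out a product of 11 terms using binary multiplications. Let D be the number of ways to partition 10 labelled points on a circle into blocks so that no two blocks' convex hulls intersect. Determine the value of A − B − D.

Sub-diagonal monotone paths from (0,0) to (15,15) biject with Dyck paths of semilength 15, giving C_15. So A = C_15 = 9694845.
Ways to associate a product of 11 factors correspond to binary trees on 11 leaves, so the count is C_10. So B = C_10 = 16796.
The non-crossing partitions of [10] form a lattice of size C_10. So D = C_10 = 16796.
A − B − D = 9694845 − 16796 − 16796 = 9661253.

9661253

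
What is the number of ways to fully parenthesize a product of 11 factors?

Parenthesizations of m factors correspond to full binary trees with m leaves, counted by C_{m−1}; m = 11 gives C_10.
C_10 = C(20,10)/11 = 184756/11 = 16796.

16796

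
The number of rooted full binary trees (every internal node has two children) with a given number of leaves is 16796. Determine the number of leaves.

Full binary trees with L leaves are counted by C_{L−1}, and C_10 = 16796.
So the index is 10, and the number of leaves is 10 + 1 = 11.

11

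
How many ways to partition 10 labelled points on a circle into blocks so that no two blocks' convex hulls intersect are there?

16796

The non-crossing partitions of [10] form a lattice of size C_10.
C_10 = 16796.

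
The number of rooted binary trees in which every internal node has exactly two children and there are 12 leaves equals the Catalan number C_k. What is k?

11

A full binary tree with L leaves has L−1 internal nodes and is counted by C_{L−1}; L = 12 gives C_11.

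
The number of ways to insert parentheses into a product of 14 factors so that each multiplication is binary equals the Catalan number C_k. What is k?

Bracketing 14 factors into binary products is counted by C_{14−1} = C_13.

13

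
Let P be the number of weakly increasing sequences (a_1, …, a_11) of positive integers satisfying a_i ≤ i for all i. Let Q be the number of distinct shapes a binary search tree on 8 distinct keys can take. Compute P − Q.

Such sub-staircase sequences of length n are counted by C_n; here n = 11. So P = C_11 = 58786.
Rooted binary trees with 8 nodes (each child slot possibly empty) number C_8. So Q = C_8 = 1430.
P − Q = 58786 − 1430 = 57356.

57356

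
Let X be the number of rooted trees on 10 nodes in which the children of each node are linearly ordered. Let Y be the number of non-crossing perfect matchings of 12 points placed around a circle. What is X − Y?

A rooted plane tree on 10 nodes has 9 edges, and such trees are counted by C_9. So X = C_9 = 4862.
Non-crossing perfect matchings of 2n points on a circle are counted by C_n; with 12 points, n = 6. So Y = C_6 = 132.
X − Y = 4862 − 132 = 4730.

4730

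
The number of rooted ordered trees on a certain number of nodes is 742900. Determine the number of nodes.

14

Rooted ordered trees on m nodes are counted by C_{m−1}. Since C_13 = 742900, the index is 13.
So the index is 13, and the number of nodes is 13 + 1 = 14.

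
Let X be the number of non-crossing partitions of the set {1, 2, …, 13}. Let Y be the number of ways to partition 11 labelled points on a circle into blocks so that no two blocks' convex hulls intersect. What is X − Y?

The non-crossing partitions of [13] form a lattice of size C_13. So X = C_13 = 742900.
The non-crossing partitions of [11] form a lattice of size C_11. So Y = C_11 = 58786.
X − Y = 742900 − 58786 = 684114.

684114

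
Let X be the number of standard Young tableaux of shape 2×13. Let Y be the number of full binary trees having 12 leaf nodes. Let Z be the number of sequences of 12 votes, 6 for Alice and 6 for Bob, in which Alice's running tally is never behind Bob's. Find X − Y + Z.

684246

By the hook-length formula (or a Dyck-path bijection), SYT of shape 2×13 number C_13. So X = C_13 = 742900.
Full binary trees with 12 leaves have 12−1 = 11 internal nodes, so there are C_11 of them. So Y = C_11 = 58786.
Ballot sequences with n votes each where one side never trails are Dyck words, counted by C_n; here n = 6. So Z = C_6 = 132.
X − Y + Z = 742900 − 58786 + 132 = 684246.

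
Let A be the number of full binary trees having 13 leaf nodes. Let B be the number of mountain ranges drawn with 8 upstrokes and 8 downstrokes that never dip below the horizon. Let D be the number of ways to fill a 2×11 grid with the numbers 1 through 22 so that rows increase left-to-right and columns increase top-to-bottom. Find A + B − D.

A full binary tree with L leaves has L−1 internal nodes and is counted by C_{L−1}; L = 13 gives C_12. So A = C_12 = 208012.
A Dyck path with 8 up-steps and 8 down-steps has semilength 8, so there are C_8 of them. So B = C_8 = 1430.
Standard Young tableaux of shape 2×n are counted by C_n; here n = 11. So D = C_11 = 58786.
A + B − D = 208012 + 1430 − 58786 = 150656.

150656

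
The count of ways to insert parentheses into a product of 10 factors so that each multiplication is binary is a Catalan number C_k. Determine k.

Bracketing 10 factors into binary products is counted by C_{10−1} = C_9.

9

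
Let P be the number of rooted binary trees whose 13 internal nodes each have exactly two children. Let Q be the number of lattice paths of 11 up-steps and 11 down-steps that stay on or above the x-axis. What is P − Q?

684114

The number of full binary trees on 13 internal nodes is the Catalan number C_13. So P = C_13 = 742900.
Paths of 11 up- and 11 down-steps that never dip below the axis are Dyck paths; their count is C_11. So Q = C_11 = 58786.
P − Q = 742900 − 58786 = 684114.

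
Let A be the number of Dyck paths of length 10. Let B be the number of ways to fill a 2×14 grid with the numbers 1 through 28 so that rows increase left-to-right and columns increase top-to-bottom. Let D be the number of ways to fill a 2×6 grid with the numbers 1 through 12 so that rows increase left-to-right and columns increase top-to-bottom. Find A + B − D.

Paths of 5 up- and 5 down-steps that never dip below the axis are Dyck paths; their count is C_5. So A = C_5 = 42.
Standard Young tableaux of shape 2×n are counted by C_n; here n = 14. So B = C_14 = 2674440.
Standard Young tableaux of shape 2×n are counted by C_n; here n = 6. So D = C_6 = 132.
A + B − D = 42 + 2674440 − 132 = 2674350.

2674350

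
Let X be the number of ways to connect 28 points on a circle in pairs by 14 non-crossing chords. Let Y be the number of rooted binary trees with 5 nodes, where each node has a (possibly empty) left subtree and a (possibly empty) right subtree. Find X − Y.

2674398

Non-crossing perfect matchings of 2n points on a circle are counted by C_n; with 28 points, n = 14. So X = C_14 = 2674440.
There are C_n binary search tree shapes on n keys; with n = 5 that is C_5. So Y = C_5 = 42.
X − Y = 2674440 − 42 = 2674398.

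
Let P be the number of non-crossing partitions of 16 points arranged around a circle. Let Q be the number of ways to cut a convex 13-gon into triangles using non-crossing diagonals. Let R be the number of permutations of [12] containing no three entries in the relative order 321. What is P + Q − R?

35208444

The non-crossing partitions of [16] form a lattice of size C_16. So P = C_16 = 35357670.
The number of triangulations of a 13-gon is the Catalan number C_11 (index = sides − 2). So Q = C_11 = 58786.
Permutations of [n] avoiding any single length-3 pattern are counted by C_n; here n = 12. So R = C_12 = 208012.
P + Q − R = 35357670 + 58786 − 208012 = 35208444.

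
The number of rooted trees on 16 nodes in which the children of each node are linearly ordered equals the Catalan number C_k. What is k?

A rooted plane tree on 16 nodes has 15 edges, and such trees are counted by C_15.

15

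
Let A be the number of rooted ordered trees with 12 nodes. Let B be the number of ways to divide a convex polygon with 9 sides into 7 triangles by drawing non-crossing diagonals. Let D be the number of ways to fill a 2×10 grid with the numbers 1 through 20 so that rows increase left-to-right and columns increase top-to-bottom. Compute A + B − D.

42419

Rooted ordered (plane) trees on m nodes have m−1 edges and are counted by C_{m−1}; m = 12 gives C_11. So A = C_11 = 58786.
Triangulations of a convex m-gon are counted by C_{m−2}; with m = 9 this is C_7. So B = C_7 = 429.
Standard Young tableaux of shape 2×n are counted by C_n; here n = 10. So D = C_10 = 16796.
A + B − D = 58786 + 429 − 16796 = 42419.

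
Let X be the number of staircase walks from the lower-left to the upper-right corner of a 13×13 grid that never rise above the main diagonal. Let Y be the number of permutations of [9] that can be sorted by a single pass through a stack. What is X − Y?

Sub-diagonal monotone paths from (0,0) to (13,13) biject with Dyck paths of semilength 13, giving C_13. So X = C_13 = 742900.
Stack-sortable permutations are exactly the 231-avoiding ones, counted by C_n; here n = 9. So Y = C_9 = 4862.
X − Y = 742900 − 4862 = 738038.

738038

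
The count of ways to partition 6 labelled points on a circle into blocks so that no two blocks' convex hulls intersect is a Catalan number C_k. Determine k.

Non-crossing partitions of an n-element set are counted by C_n; here n = 6.

6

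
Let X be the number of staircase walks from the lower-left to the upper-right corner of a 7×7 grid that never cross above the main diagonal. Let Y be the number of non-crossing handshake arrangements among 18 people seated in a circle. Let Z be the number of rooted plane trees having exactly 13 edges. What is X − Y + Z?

738467

Sub-diagonal monotone paths from (0,0) to (7,7) biject with Dyck paths of semilength 7, giving C_7. So X = C_7 = 429.
Non-crossing handshake pairings of 2n people are counted by C_n; 18 people gives n = 9. So Y = C_9 = 4862.
Rooted ordered trees with n edges are counted by C_n; here n = 13. So Z = C_13 = 742900.
X − Y + Z = 429 − 4862 + 742900 = 738467.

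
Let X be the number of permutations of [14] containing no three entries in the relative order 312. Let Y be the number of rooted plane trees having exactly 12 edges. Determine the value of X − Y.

2466428

For any fixed pattern of length 3, the pattern-avoiding permutations of [14] number C_14. So X = C_14 = 2674440.
Rooted ordered trees with n edges are counted by C_n; here n = 12. So Y = C_12 = 208012.
X − Y = 2674440 − 208012 = 2466428.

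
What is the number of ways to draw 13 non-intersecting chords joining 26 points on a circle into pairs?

742900

Pairing 26 circle points by 13 non-crossing chords gives C_13 matchings.
C_13 = C(26,13)/14 = 10400600/14 = 742900.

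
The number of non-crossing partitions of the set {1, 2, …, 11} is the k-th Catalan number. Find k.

11

The non-crossing partitions of [11] form a lattice of size C_11.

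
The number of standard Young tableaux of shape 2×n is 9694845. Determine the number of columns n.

15

Standard Young tableaux of shape 2×n are counted by C_n. The Catalan number equal to 9694845 is C_15.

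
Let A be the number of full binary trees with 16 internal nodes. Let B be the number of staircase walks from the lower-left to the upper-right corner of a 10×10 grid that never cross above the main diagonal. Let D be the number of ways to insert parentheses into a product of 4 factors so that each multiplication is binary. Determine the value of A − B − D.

The number of full binary trees on 16 internal nodes is the Catalan number C_16. So A = C_16 = 35357670.
Sub-diagonal monotone paths from (0,0) to (10,10) biject with Dyck paths of semilength 10, giving C_10. So B = C_10 = 16796.
Parenthesizations of m factors correspond to full binary trees with m leaves, counted by C_{m−1}; m = 4 gives C_3. So D = C_3 = 5.
A − B − D = 35357670 − 16796 − 5 = 35340869.

35340869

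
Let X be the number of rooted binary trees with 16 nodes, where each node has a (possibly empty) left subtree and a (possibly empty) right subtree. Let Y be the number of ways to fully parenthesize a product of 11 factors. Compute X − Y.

Binary trees (left/right distinguished) on n nodes are counted by C_n; here n = 16. So X = C_16 = 35357670.
Parenthesizations of m factors correspond to full binary trees with m leaves, counted by C_{m−1}; m = 11 gives C_10. So Y = C_10 = 16796.
X − Y = 35357670 − 16796 = 35340874.

35340874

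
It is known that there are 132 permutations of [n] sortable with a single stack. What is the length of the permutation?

Stack-sortable permutations of [n] are counted by C_n; 132 = C_6.

6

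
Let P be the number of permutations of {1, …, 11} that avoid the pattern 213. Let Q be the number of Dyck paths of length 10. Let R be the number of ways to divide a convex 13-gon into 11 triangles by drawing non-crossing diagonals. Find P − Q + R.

117530

For any fixed pattern of length 3, the pattern-avoiding permutations of [11] number C_11. So P = C_11 = 58786.
Paths of 5 up- and 5 down-steps that never dip below the axis are Dyck paths; their count is C_5. So Q = C_5 = 42.
Triangulations of a convex m-gon are counted by C_{m−2}; with m = 13 this is C_11. So R = C_11 = 58786.
P − Q + R = 58786 − 42 + 58786 = 117530.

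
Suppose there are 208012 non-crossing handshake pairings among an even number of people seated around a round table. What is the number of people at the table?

24

Non-crossing handshake pairings of 2n people are counted by C_n; 208012 = C_12.
So n = 12, and there are 2n = 24 people.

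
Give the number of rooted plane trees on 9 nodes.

1430

Rooted ordered (plane) trees on m nodes have m−1 edges and are counted by C_{m−1}; m = 9 gives C_8.
C_8 = C(16,8)/9 = 12870/9 = 1430.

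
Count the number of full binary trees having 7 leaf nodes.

Full binary trees with 7 leaves have 7−1 = 6 internal nodes, so there are C_6 of them.
C_6 = 132.

132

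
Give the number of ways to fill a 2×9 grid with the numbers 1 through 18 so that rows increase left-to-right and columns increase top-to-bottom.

Standard Young tableaux of shape 2×n are counted by C_n; here n = 9.
C_9 = C(18,9)/10 = 48620/10 = 4862.

4862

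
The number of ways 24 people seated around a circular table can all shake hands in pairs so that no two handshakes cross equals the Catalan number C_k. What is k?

12

With 24 = 2·12 people, non-crossing handshake pairings are non-crossing perfect matchings on a circle, counted by C_12.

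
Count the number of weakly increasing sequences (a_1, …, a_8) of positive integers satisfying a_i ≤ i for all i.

1430

Weakly increasing sequences with a_i ≤ i biject with Dyck paths of semilength 8, so there are C_8.
C_8 = C(16,8)/9 = 12870/9 = 1430.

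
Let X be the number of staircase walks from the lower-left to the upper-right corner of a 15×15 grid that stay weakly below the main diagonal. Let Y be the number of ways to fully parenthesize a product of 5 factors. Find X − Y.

Sub-diagonal monotone paths from (0,0) to (15,15) biject with Dyck paths of semilength 15, giving C_15. So X = C_15 = 9694845.
Ways to associate a product of 5 factors correspond to binary trees on 5 leaves, so the count is C_4. So Y = C_4 = 14.
X − Y = 9694845 − 14 = 9694831.

9694831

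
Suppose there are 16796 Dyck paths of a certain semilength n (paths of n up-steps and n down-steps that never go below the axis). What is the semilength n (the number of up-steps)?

10

Dyck paths of semilength n are counted by C_n. Since C_10 = 16796, the index is 10.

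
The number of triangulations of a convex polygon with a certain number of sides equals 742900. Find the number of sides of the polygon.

Triangulations of a convex m-gon are counted by C_{m−2}. Since C_13 = 742900, the index is 13.
So m − 2 = 13, giving m = 15 sides.

15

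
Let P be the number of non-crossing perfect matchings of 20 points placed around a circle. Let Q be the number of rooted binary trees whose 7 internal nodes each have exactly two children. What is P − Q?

16367

Non-crossing perfect matchings of 2n points on a circle are counted by C_n; with 20 points, n = 10. So P = C_10 = 16796.
Full binary trees with n internal nodes are counted by C_n; here n = 7. So Q = C_7 = 429.
P − Q = 16796 − 429 = 16367.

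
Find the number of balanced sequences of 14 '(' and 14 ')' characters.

2674440

With 14 pairs the number of balanced bracket strings is the Catalan number C_14.
C_14 = 2674440.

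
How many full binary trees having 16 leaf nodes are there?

A full binary tree with L leaves has L−1 internal nodes and is counted by C_{L−1}; L = 16 gives C_15.
C_15 = 9694845.

9694845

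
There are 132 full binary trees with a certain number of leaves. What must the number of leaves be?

Full binary trees with L leaves are counted by C_{L−1}. Since C_6 = 132, the index is 6.
So the index is 6, and the number of leaves is 6 + 1 = 7.

7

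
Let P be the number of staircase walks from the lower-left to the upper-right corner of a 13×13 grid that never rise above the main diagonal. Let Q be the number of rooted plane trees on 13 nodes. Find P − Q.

Sub-diagonal monotone paths from (0,0) to (13,13) biject with Dyck paths of semilength 13, giving C_13. So P = C_13 = 742900.
Rooted ordered (plane) trees on m nodes have m−1 edges and are counted by C_{m−1}; m = 13 gives C_12. So Q = C_12 = 208012.
P − Q = 742900 − 208012 = 534888.

534888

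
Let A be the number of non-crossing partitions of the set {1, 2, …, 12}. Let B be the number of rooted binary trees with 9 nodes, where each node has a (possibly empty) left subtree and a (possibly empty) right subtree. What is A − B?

203150

The non-crossing partitions of [12] form a lattice of size C_12. So A = C_12 = 208012.
There are C_n binary search tree shapes on n keys; with n = 9 that is C_9. So B = C_9 = 4862.
A − B = 208012 − 4862 = 203150.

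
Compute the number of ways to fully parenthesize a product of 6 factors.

Bracketing 6 factors into binary products is counted by C_{6−1} = C_5.
C_5 = C(10,5)/6 = 252/6 = 42.

42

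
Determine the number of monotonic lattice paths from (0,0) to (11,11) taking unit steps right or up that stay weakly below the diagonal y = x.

58786

Sub-diagonal monotone paths from (0,0) to (11,11) biject with Dyck paths of semilength 11, giving C_11.
C_11 = 58786.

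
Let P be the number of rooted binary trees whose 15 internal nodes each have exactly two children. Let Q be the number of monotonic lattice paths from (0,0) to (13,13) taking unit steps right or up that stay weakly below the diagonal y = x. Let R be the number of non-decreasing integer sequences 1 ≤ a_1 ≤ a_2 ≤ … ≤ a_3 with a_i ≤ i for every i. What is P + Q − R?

Full binary trees with n internal nodes are counted by C_n; here n = 15. So P = C_15 = 9694845.
Monotone paths in an n×n grid that stay weakly below the diagonal are counted by C_n; here n = 13. So Q = C_13 = 742900.
Weakly increasing sequences with a_i ≤ i biject with Dyck paths of semilength 3, so there are C_3. So R = C_3 = 5.
P + Q − R = 9694845 + 742900 − 5 = 10437740.

10437740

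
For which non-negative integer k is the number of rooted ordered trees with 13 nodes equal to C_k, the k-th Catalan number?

A rooted plane tree on 13 nodes has 12 edges, and such trees are counted by C_12.

12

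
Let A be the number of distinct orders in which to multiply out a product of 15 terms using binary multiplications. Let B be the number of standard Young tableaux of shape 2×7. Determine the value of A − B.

Parenthesizations of m factors correspond to full binary trees with m leaves, counted by C_{m−1}; m = 15 gives C_14. So A = C_14 = 2674440.
By the hook-length formula (or a Dyck-path bijection), SYT of shape 2×7 number C_7. So B = C_7 = 429.
A − B = 2674440 − 429 = 2674011.

2674011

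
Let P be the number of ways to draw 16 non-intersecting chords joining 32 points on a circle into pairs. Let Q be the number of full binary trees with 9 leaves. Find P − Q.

Pairing 32 circle points by 16 non-crossing chords gives C_16 matchings. So P = C_16 = 35357670.
A full binary tree with L leaves has L−1 internal nodes and is counted by C_{L−1}; L = 9 gives C_8. So Q = C_8 = 1430.
P − Q = 35357670 − 1430 = 35356240.

35356240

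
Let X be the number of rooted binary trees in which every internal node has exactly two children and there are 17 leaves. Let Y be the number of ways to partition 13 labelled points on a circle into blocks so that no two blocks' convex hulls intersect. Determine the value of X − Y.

34614770

A full binary tree with L leaves has L−1 internal nodes and is counted by C_{L−1}; L = 17 gives C_16. So X = C_16 = 35357670.
The non-crossing partitions of [13] form a lattice of size C_13. So Y = C_13 = 742900.
X − Y = 35357670 − 742900 = 34614770.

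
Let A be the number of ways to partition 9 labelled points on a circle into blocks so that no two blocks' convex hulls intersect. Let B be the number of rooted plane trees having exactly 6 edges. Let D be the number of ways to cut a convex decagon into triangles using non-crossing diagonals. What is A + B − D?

Non-crossing partitions of an n-element set are counted by C_n; here n = 9. So A = C_9 = 4862.
A rooted plane tree with 6 edges has 7 nodes, and the count is C_6. So B = C_6 = 132.
A convex 10-gon is triangulated into 8 triangles, and the number of such triangulations is the Catalan number C_{10−2} = C_8. So D = C_8 = 1430.
A + B − D = 4862 + 132 − 1430 = 3564.

3564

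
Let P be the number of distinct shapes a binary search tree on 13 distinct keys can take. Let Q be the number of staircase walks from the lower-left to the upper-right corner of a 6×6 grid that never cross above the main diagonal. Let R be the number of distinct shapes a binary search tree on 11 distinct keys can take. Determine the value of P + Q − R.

684246

There are C_n binary search tree shapes on n keys; with n = 13 that is C_13. So P = C_13 = 742900.
Monotone paths in an n×n grid that stay weakly below the diagonal are counted by C_n; here n = 6. So Q = C_6 = 132.
Binary trees (left/right distinguished) on n nodes are counted by C_n; here n = 11. So R = C_11 = 58786.
P + Q − R = 742900 + 132 − 58786 = 684246.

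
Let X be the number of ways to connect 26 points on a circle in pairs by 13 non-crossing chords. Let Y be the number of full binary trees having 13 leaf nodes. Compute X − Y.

534888

Non-crossing perfect matchings of 2n points on a circle are counted by C_n; with 26 points, n = 13. So X = C_13 = 742900.
A full binary tree with L leaves has L−1 internal nodes and is counted by C_{L−1}; L = 13 gives C_12. So Y = C_12 = 208012.
X − Y = 742900 − 208012 = 534888.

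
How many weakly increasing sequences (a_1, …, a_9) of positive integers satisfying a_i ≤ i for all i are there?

Weakly increasing sequences with a_i ≤ i biject with Dyck paths of semilength 9, so there are C_9.
C_9 = C(18,9)/10 = 48620/10 = 4862.

4862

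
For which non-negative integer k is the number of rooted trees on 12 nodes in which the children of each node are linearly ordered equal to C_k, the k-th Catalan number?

A rooted plane tree on 12 nodes has 11 edges, and such trees are counted by C_11.

11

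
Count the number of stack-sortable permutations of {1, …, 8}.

Stack-sortable permutations are exactly the 231-avoiding ones, counted by C_n; here n = 8.
C_8 = C_7 · 2(2·7+1)/(7+2) = 429 · 30/9 = 1430.

1430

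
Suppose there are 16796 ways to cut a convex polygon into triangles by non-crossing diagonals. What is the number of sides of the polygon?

Triangulations of a convex m-gon are counted by C_{m−2}, and C_10 = 16796.
So m − 2 = 10, giving m = 12 sides.

12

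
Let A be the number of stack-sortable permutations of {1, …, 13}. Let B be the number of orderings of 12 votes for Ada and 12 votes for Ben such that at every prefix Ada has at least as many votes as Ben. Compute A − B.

534888

Stack-sortable permutations are exactly the 231-avoiding ones, counted by C_n; here n = 13. So A = C_13 = 742900.
Ballot sequences with n votes each where one side never trails are Dyck words, counted by C_n; here n = 12. So B = C_12 = 208012.
A − B = 742900 − 208012 = 534888.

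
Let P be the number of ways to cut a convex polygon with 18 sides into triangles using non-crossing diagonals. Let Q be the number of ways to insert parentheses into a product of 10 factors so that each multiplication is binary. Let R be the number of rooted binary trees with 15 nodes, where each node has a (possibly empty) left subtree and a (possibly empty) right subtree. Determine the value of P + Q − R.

25667687

The number of triangulations of an 18-gon is the Catalan number C_16 (index = sides − 2). So P = C_16 = 35357670.
Parenthesizations of m factors correspond to full binary trees with m leaves, counted by C_{m−1}; m = 10 gives C_9. So Q = C_9 = 4862.
There are C_n binary search tree shapes on n keys; with n = 15 that is C_15. So R = C_15 = 9694845.
P + Q − R = 35357670 + 4862 − 9694845 = 25667687.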